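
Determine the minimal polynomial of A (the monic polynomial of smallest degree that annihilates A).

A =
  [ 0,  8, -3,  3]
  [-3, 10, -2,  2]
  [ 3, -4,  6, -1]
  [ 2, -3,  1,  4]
x^3 - 15*x^2 + 75*x - 125

The characteristic polynomial is χ_A(x) = (x - 5)^4, so the eigenvalues are known. The minimal polynomial is
  m_A(x) = Π_λ (x − λ)^{k_λ}
where k_λ is the size of the *largest* Jordan block for λ (equivalently, the smallest k with (A − λI)^k v = 0 for every generalised eigenvector v of λ).

  λ = 5: largest Jordan block has size 3, contributing (x − 5)^3

So m_A(x) = (x - 5)^3 = x^3 - 15*x^2 + 75*x - 125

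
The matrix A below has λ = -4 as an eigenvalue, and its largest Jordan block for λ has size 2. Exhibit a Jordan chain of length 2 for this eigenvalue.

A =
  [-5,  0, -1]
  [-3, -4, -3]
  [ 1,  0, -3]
A Jordan chain for λ = -4 of length 2:
v_1 = (-1, -3, 1)ᵀ
v_2 = (1, 0, 0)ᵀ

Let N = A − (-4)·I. We want v_2 with N^2 v_2 = 0 but N^1 v_2 ≠ 0; then v_{j-1} := N · v_j for j = 2, …, 2.

Pick v_2 = (1, 0, 0)ᵀ.
Then v_1 = N · v_2 = (-1, -3, 1)ᵀ.

Sanity check: (A − (-4)·I) v_1 = (0, 0, 0)ᵀ = 0. ✓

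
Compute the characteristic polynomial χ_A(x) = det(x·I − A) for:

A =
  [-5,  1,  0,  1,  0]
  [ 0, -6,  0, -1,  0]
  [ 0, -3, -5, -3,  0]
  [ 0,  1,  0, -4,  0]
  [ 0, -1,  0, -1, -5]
x^5 + 25*x^4 + 250*x^3 + 1250*x^2 + 3125*x + 3125

Expanding det(x·I − A) (e.g. by cofactor expansion or by noting that A is similar to its Jordan form J, which has the same characteristic polynomial as A) gives
  χ_A(x) = x^5 + 25*x^4 + 250*x^3 + 1250*x^2 + 3125*x + 3125
which factors as (x + 5)^5. The eigenvalues (with algebraic multiplicities) are λ = -5 with multiplicity 5.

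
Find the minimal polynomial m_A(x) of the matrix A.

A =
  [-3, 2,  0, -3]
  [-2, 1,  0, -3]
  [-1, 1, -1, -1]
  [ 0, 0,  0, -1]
x^2 + 2*x + 1

The characteristic polynomial is χ_A(x) = (x + 1)^4, so the eigenvalues are known. The minimal polynomial is
  m_A(x) = Π_λ (x − λ)^{k_λ}
where k_λ is the size of the *largest* Jordan block for λ (equivalently, the smallest k with (A − λI)^k v = 0 for every generalised eigenvector v of λ).

  λ = -1: largest Jordan block has size 2, contributing (x + 1)^2

So m_A(x) = (x + 1)^2 = x^2 + 2*x + 1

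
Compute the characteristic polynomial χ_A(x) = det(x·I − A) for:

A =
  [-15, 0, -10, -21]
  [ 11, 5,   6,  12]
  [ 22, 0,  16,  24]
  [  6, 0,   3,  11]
x^4 - 17*x^3 + 105*x^2 - 275*x + 250

Expanding det(x·I − A) (e.g. by cofactor expansion or by noting that A is similar to its Jordan form J, which has the same characteristic polynomial as A) gives
  χ_A(x) = x^4 - 17*x^3 + 105*x^2 - 275*x + 250
which factors as (x - 5)^3*(x - 2). The eigenvalues (with algebraic multiplicities) are λ = 2 with multiplicity 1, λ = 5 with multiplicity 3.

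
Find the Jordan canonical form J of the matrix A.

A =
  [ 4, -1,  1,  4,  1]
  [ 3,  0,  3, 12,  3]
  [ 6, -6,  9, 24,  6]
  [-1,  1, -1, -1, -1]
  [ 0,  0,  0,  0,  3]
J_2(3) ⊕ J_1(3) ⊕ J_1(3) ⊕ J_1(3)

The characteristic polynomial is
  det(x·I − A) = x^5 - 15*x^4 + 90*x^3 - 270*x^2 + 405*x - 243 = (x - 3)^5

Eigenvalues and multiplicities (the geometric multiplicity of λ is n − rank(A − λI), which equals the number of Jordan blocks for λ):
  λ = 3: algebraic multiplicity = 5, geometric multiplicity = 4

Determining the block sizes for each eigenvalue:
  λ = 3: 4 blocks summing to 5 forces exactly one block of size 2 and the rest size 1 → block sizes [2, 1, 1, 1]

Assembling the blocks gives a Jordan form
J =
  [3, 1, 0, 0, 0]
  [0, 3, 0, 0, 0]
  [0, 0, 3, 0, 0]
  [0, 0, 0, 3, 0]
  [0, 0, 0, 0, 3]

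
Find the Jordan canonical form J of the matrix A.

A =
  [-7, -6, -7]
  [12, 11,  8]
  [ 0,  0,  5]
J_1(-1) ⊕ J_2(5)

The characteristic polynomial is
  det(x·I − A) = x^3 - 9*x^2 + 15*x + 25 = (x - 5)^2*(x + 1)

Eigenvalues and multiplicities (the geometric multiplicity of λ is n − rank(A − λI), which equals the number of Jordan blocks for λ):
  λ = -1: algebraic multiplicity = 1, geometric multiplicity = 1
  λ = 5: algebraic multiplicity = 2, geometric multiplicity = 1

Determining the block sizes for each eigenvalue:
  λ = -1: one block (gm = 1), so the single block has size am = 1 → block sizes [1]
  λ = 5: one block (gm = 1), so the single block has size am = 2 → block sizes [2]

Assembling the blocks gives a Jordan form
J =
  [-1, 0, 0]
  [ 0, 5, 1]
  [ 0, 0, 5]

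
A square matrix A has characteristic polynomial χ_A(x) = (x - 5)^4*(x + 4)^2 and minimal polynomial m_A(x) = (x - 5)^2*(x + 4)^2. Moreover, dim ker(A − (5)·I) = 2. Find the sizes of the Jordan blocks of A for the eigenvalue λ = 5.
Block sizes for λ = 5: [2, 2]

Step 1 — from the characteristic polynomial, algebraic multiplicity of λ = 5 is 4. From dim ker(A − (5)·I) = 2, there are exactly 2 Jordan blocks for λ = 5.
Step 2 — from the minimal polynomial, the factor (x − 5)^2 tells us the largest block for λ = 5 has size 2.
Step 3 — with total size 4, 2 blocks, and largest block 2, the block sizes (in nonincreasing order) are [2, 2].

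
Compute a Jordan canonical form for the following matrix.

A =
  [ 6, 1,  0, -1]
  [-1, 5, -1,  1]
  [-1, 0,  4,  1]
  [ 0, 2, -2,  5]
J_3(5) ⊕ J_1(5)

The characteristic polynomial is
  det(x·I − A) = x^4 - 20*x^3 + 150*x^2 - 500*x + 625 = (x - 5)^4

Eigenvalues and multiplicities (the geometric multiplicity of λ is n − rank(A − λI), which equals the number of Jordan blocks for λ):
  λ = 5: algebraic multiplicity = 4, geometric multiplicity = 2

Determining the block sizes for each eigenvalue:
  λ = 5: with am = 4 and gm = 2, the partition is not yet determined (e.g. several partitions of 4 into 2 parts exist). Let N = A − (5)·I. Computing rank(N^1) = 2, rank(N^2) = 1, rank(N^3) = 0; the number of blocks of size ≥ j is rank(N^{j−1}) − rank(N^j), giving [2, 1, 1]. So we have 1 block(s) of size 3, 1 block(s) of size 1 → block sizes [3, 1]

Assembling the blocks gives a Jordan form
J =
  [5, 1, 0, 0]
  [0, 5, 1, 0]
  [0, 0, 5, 0]
  [0, 0, 0, 5]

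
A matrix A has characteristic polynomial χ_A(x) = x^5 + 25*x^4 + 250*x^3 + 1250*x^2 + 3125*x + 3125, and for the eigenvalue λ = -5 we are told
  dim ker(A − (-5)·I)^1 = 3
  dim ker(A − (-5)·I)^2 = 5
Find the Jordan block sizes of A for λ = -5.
Block sizes for λ = -5: [2, 2, 1]

From the dimensions of kernels of powers, the number of Jordan blocks of size at least j is d_j − d_{j−1} where d_j = dim ker(N^j) (with d_0 = 0). Computing the differences gives [3, 2].
The number of blocks of size exactly k is (#blocks of size ≥ k) − (#blocks of size ≥ k + 1), so the partition is: 1 block(s) of size 1, 2 block(s) of size 2.
In nonincreasing order the block sizes are [2, 2, 1].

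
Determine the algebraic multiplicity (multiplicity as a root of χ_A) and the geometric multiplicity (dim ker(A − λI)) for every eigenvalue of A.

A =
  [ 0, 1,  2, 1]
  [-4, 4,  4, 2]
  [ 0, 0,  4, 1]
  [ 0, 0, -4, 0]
λ = 2: alg = 4, geom = 2

Step 1 — factor the characteristic polynomial to read off the algebraic multiplicities:
  χ_A(x) = (x - 2)^4

Step 2 — compute geometric multiplicities via the rank-nullity identity g(λ) = n − rank(A − λI):
  rank(A − (2)·I) = 2, so dim ker(A − (2)·I) = n − 2 = 2

Summary:
  λ = 2: algebraic multiplicity = 4, geometric multiplicity = 2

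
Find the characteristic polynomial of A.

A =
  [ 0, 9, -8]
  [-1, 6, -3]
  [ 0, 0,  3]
x^3 - 9*x^2 + 27*x - 27

Expanding det(x·I − A) (e.g. by cofactor expansion or by noting that A is similar to its Jordan form J, which has the same characteristic polynomial as A) gives
  χ_A(x) = x^3 - 9*x^2 + 27*x - 27
which factors as (x - 3)^3. The eigenvalues (with algebraic multiplicities) are λ = 3 with multiplicity 3.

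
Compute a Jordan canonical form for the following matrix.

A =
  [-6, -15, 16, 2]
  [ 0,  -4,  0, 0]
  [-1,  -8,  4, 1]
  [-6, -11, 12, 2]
J_2(-4) ⊕ J_2(2)

The characteristic polynomial is
  det(x·I − A) = x^4 + 4*x^3 - 12*x^2 - 32*x + 64 = (x - 2)^2*(x + 4)^2

Eigenvalues and multiplicities (the geometric multiplicity of λ is n − rank(A − λI), which equals the number of Jordan blocks for λ):
  λ = -4: algebraic multiplicity = 2, geometric multiplicity = 1
  λ = 2: algebraic multiplicity = 2, geometric multiplicity = 1

Determining the block sizes for each eigenvalue:
  λ = -4: one block (gm = 1), so the single block has size am = 2 → block sizes [2]
  λ = 2: one block (gm = 1), so the single block has size am = 2 → block sizes [2]

Assembling the blocks gives a Jordan form
J =
  [-4,  1, 0, 0]
  [ 0, -4, 0, 0]
  [ 0,  0, 2, 1]
  [ 0,  0, 0, 2]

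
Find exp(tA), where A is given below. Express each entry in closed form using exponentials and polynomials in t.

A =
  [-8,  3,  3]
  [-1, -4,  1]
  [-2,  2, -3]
e^{tA} =
  [-3*t*exp(-5*t) + exp(-5*t), 3*t*exp(-5*t), 3*t*exp(-5*t)]
  [-t*exp(-5*t), t*exp(-5*t) + exp(-5*t), t*exp(-5*t)]
  [-2*t*exp(-5*t), 2*t*exp(-5*t), 2*t*exp(-5*t) + exp(-5*t)]

Strategy: write A = P · J · P⁻¹ where J is a Jordan canonical form, so e^{tA} = P · e^{tJ} · P⁻¹, and e^{tJ} can be computed block-by-block.

A has Jordan form
J =
  [-5,  1,  0]
  [ 0, -5,  0]
  [ 0,  0, -5]
(up to reordering of blocks).

Per-block formulas:
  For a 2×2 Jordan block J_2(-5): exp(t · J_2(-5)) = e^(-5t)·(I + t·N), where N is the 2×2 nilpotent shift.
  For a 1×1 block at λ = -5: exp(t · [-5]) = [e^(-5t)].

After assembling e^{tJ} and conjugating by P, we get:

e^{tA} =
  [-3*t*exp(-5*t) + exp(-5*t), 3*t*exp(-5*t), 3*t*exp(-5*t)]
  [-t*exp(-5*t), t*exp(-5*t) + exp(-5*t), t*exp(-5*t)]
  [-2*t*exp(-5*t), 2*t*exp(-5*t), 2*t*exp(-5*t) + exp(-5*t)]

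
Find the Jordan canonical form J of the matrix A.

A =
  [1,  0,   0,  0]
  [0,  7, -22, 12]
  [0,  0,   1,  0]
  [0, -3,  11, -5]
J_2(1) ⊕ J_1(1) ⊕ J_1(1)

The characteristic polynomial is
  det(x·I − A) = x^4 - 4*x^3 + 6*x^2 - 4*x + 1 = (x - 1)^4

Eigenvalues and multiplicities (the geometric multiplicity of λ is n − rank(A − λI), which equals the number of Jordan blocks for λ):
  λ = 1: algebraic multiplicity = 4, geometric multiplicity = 3

Determining the block sizes for each eigenvalue:
  λ = 1: 3 blocks summing to 4 forces exactly one block of size 2 and the rest size 1 → block sizes [2, 1, 1]

Assembling the blocks gives a Jordan form
J =
  [1, 1, 0, 0]
  [0, 1, 0, 0]
  [0, 0, 1, 0]
  [0, 0, 0, 1]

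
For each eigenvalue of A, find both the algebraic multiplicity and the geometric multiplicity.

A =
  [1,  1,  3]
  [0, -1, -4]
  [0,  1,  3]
λ = 1: alg = 3, geom = 1

Step 1 — factor the characteristic polynomial to read off the algebraic multiplicities:
  χ_A(x) = (x - 1)^3

Step 2 — compute geometric multiplicities via the rank-nullity identity g(λ) = n − rank(A − λI):
  rank(A − (1)·I) = 2, so dim ker(A − (1)·I) = n − 2 = 1

Summary:
  λ = 1: algebraic multiplicity = 3, geometric multiplicity = 1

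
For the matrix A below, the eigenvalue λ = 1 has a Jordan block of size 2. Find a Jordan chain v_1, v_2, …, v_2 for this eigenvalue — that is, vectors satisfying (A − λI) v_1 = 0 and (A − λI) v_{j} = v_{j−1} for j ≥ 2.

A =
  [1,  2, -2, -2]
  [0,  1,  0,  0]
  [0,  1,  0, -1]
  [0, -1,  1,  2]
A Jordan chain for λ = 1 of length 2:
v_1 = (2, 0, 1, -1)ᵀ
v_2 = (0, 1, 0, 0)ᵀ

Let N = A − (1)·I. We want v_2 with N^2 v_2 = 0 but N^1 v_2 ≠ 0; then v_{j-1} := N · v_j for j = 2, …, 2.

Pick v_2 = (0, 1, 0, 0)ᵀ.
Then v_1 = N · v_2 = (2, 0, 1, -1)ᵀ.

Sanity check: (A − (1)·I) v_1 = (0, 0, 0, 0)ᵀ = 0. ✓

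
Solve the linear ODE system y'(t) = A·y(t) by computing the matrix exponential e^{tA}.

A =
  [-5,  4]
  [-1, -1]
e^{tA} =
  [-2*t*exp(-3*t) + exp(-3*t), 4*t*exp(-3*t)]
  [-t*exp(-3*t), 2*t*exp(-3*t) + exp(-3*t)]

Strategy: write A = P · J · P⁻¹ where J is a Jordan canonical form, so e^{tA} = P · e^{tJ} · P⁻¹, and e^{tJ} can be computed block-by-block.

A has Jordan form
J =
  [-3,  1]
  [ 0, -3]
(up to reordering of blocks).

Per-block formulas:
  For a 2×2 Jordan block J_2(-3): exp(t · J_2(-3)) = e^(-3t)·(I + t·N), where N is the 2×2 nilpotent shift.

After assembling e^{tJ} and conjugating by P, we get:

e^{tA} =
  [-2*t*exp(-3*t) + exp(-3*t), 4*t*exp(-3*t)]
  [-t*exp(-3*t), 2*t*exp(-3*t) + exp(-3*t)]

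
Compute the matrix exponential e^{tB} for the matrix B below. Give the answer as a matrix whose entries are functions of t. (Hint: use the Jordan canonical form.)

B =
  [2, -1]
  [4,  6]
e^{tB} =
  [-2*t*exp(4*t) + exp(4*t), -t*exp(4*t)]
  [4*t*exp(4*t), 2*t*exp(4*t) + exp(4*t)]

Strategy: write B = P · J · P⁻¹ where J is a Jordan canonical form, so e^{tB} = P · e^{tJ} · P⁻¹, and e^{tJ} can be computed block-by-block.

B has Jordan form
J =
  [4, 1]
  [0, 4]
(up to reordering of blocks).

Per-block formulas:
  For a 2×2 Jordan block J_2(4): exp(t · J_2(4)) = e^(4t)·(I + t·N), where N is the 2×2 nilpotent shift.

After assembling e^{tJ} and conjugating by P, we get:

e^{tB} =
  [-2*t*exp(4*t) + exp(4*t), -t*exp(4*t)]
  [4*t*exp(4*t), 2*t*exp(4*t) + exp(4*t)]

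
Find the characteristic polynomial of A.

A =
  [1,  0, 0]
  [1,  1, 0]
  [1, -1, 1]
x^3 - 3*x^2 + 3*x - 1

Expanding det(x·I − A) (e.g. by cofactor expansion or by noting that A is similar to its Jordan form J, which has the same characteristic polynomial as A) gives
  χ_A(x) = x^3 - 3*x^2 + 3*x - 1
which factors as (x - 1)^3. The eigenvalues (with algebraic multiplicities) are λ = 1 with multiplicity 3.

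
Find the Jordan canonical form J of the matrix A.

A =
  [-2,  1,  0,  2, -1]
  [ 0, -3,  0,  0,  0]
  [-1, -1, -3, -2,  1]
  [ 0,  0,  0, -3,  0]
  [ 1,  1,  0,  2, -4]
J_2(-3) ⊕ J_1(-3) ⊕ J_1(-3) ⊕ J_1(-3)

The characteristic polynomial is
  det(x·I − A) = x^5 + 15*x^4 + 90*x^3 + 270*x^2 + 405*x + 243 = (x + 3)^5

Eigenvalues and multiplicities (the geometric multiplicity of λ is n − rank(A − λI), which equals the number of Jordan blocks for λ):
  λ = -3: algebraic multiplicity = 5, geometric multiplicity = 4

Determining the block sizes for each eigenvalue:
  λ = -3: 4 blocks summing to 5 forces exactly one block of size 2 and the rest size 1 → block sizes [2, 1, 1, 1]

Assembling the blocks gives a Jordan form
J =
  [-3,  1,  0,  0,  0]
  [ 0, -3,  0,  0,  0]
  [ 0,  0, -3,  0,  0]
  [ 0,  0,  0, -3,  0]
  [ 0,  0,  0,  0, -3]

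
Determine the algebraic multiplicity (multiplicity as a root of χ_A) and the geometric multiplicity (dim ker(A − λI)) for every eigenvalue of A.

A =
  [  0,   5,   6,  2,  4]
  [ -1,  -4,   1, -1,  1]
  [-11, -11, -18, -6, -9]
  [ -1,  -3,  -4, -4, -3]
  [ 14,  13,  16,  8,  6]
λ = -4: alg = 5, geom = 2

Step 1 — factor the characteristic polynomial to read off the algebraic multiplicities:
  χ_A(x) = (x + 4)^5

Step 2 — compute geometric multiplicities via the rank-nullity identity g(λ) = n − rank(A − λI):
  rank(A − (-4)·I) = 3, so dim ker(A − (-4)·I) = n − 3 = 2

Summary:
  λ = -4: algebraic multiplicity = 5, geometric multiplicity = 2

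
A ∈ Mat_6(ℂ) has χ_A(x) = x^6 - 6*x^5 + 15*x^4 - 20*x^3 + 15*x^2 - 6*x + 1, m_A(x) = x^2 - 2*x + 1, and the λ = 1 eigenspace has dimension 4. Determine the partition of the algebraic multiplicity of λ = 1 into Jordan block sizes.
Block sizes for λ = 1: [2, 2, 1, 1]

Step 1 — from the characteristic polynomial, algebraic multiplicity of λ = 1 is 6. From dim ker(A − (1)·I) = 4, there are exactly 4 Jordan blocks for λ = 1.
Step 2 — from the minimal polynomial, the factor (x − 1)^2 tells us the largest block for λ = 1 has size 2.
Step 3 — with total size 6, 4 blocks, and largest block 2, the block sizes (in nonincreasing order) are [2, 2, 1, 1].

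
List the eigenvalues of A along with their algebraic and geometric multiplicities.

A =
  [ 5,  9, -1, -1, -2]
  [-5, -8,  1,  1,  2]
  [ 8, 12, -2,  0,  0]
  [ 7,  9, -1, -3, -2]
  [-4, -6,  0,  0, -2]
λ = -2: alg = 5, geom = 3

Step 1 — factor the characteristic polynomial to read off the algebraic multiplicities:
  χ_A(x) = (x + 2)^5

Step 2 — compute geometric multiplicities via the rank-nullity identity g(λ) = n − rank(A − λI):
  rank(A − (-2)·I) = 2, so dim ker(A − (-2)·I) = n − 2 = 3

Summary:
  λ = -2: algebraic multiplicity = 5, geometric multiplicity = 3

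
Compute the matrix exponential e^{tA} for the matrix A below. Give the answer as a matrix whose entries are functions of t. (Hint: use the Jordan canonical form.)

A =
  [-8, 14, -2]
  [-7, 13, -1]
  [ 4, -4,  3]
e^{tA} =
  [-4*t*exp(t) - exp(6*t) + 2*exp(t), 4*t*exp(t) + 2*exp(6*t) - 2*exp(t), -2*t*exp(t)]
  [-2*t*exp(t) - exp(6*t) + exp(t), 2*t*exp(t) + 2*exp(6*t) - exp(t), -t*exp(t)]
  [4*t*exp(t), -4*t*exp(t), 2*t*exp(t) + exp(t)]

Strategy: write A = P · J · P⁻¹ where J is a Jordan canonical form, so e^{tA} = P · e^{tJ} · P⁻¹, and e^{tJ} can be computed block-by-block.

A has Jordan form
J =
  [1, 1, 0]
  [0, 1, 0]
  [0, 0, 6]
(up to reordering of blocks).

Per-block formulas:
  For a 1×1 block at λ = 6: exp(t · [6]) = [e^(6t)].
  For a 2×2 Jordan block J_2(1): exp(t · J_2(1)) = e^(1t)·(I + t·N), where N is the 2×2 nilpotent shift.

After assembling e^{tJ} and conjugating by P, we get:

e^{tA} =
  [-4*t*exp(t) - exp(6*t) + 2*exp(t), 4*t*exp(t) + 2*exp(6*t) - 2*exp(t), -2*t*exp(t)]
  [-2*t*exp(t) - exp(6*t) + exp(t), 2*t*exp(t) + 2*exp(6*t) - exp(t), -t*exp(t)]
  [4*t*exp(t), -4*t*exp(t), 2*t*exp(t) + exp(t)]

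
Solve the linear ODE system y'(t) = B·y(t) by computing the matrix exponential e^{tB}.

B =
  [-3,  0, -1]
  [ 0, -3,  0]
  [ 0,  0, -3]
e^{tB} =
  [exp(-3*t), 0, -t*exp(-3*t)]
  [0, exp(-3*t), 0]
  [0, 0, exp(-3*t)]

Strategy: write B = P · J · P⁻¹ where J is a Jordan canonical form, so e^{tB} = P · e^{tJ} · P⁻¹, and e^{tJ} can be computed block-by-block.

B has Jordan form
J =
  [-3,  1,  0]
  [ 0, -3,  0]
  [ 0,  0, -3]
(up to reordering of blocks).

Per-block formulas:
  For a 2×2 Jordan block J_2(-3): exp(t · J_2(-3)) = e^(-3t)·(I + t·N), where N is the 2×2 nilpotent shift.
  For a 1×1 block at λ = -3: exp(t · [-3]) = [e^(-3t)].

After assembling e^{tJ} and conjugating by P, we get:

e^{tB} =
  [exp(-3*t), 0, -t*exp(-3*t)]
  [0, exp(-3*t), 0]
  [0, 0, exp(-3*t)]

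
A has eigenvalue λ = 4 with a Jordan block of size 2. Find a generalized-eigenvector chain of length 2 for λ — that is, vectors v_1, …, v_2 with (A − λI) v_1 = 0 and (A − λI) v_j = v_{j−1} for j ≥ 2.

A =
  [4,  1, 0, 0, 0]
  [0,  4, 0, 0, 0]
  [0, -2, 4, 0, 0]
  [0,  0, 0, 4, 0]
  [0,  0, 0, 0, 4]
A Jordan chain for λ = 4 of length 2:
v_1 = (1, 0, -2, 0, 0)ᵀ
v_2 = (0, 1, 0, 0, 0)ᵀ

Let N = A − (4)·I. We want v_2 with N^2 v_2 = 0 but N^1 v_2 ≠ 0; then v_{j-1} := N · v_j for j = 2, …, 2.

Pick v_2 = (0, 1, 0, 0, 0)ᵀ.
Then v_1 = N · v_2 = (1, 0, -2, 0, 0)ᵀ.

Sanity check: (A − (4)·I) v_1 = (0, 0, 0, 0, 0)ᵀ = 0. ✓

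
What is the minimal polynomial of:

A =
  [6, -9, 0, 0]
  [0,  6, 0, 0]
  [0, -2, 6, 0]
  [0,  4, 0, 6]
x^2 - 12*x + 36

The characteristic polynomial is χ_A(x) = (x - 6)^4, so the eigenvalues are known. The minimal polynomial is
  m_A(x) = Π_λ (x − λ)^{k_λ}
where k_λ is the size of the *largest* Jordan block for λ (equivalently, the smallest k with (A − λI)^k v = 0 for every generalised eigenvector v of λ).

  λ = 6: largest Jordan block has size 2, contributing (x − 6)^2

So m_A(x) = (x - 6)^2 = x^2 - 12*x + 36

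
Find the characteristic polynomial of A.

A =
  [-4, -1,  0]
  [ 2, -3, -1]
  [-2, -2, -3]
x^3 + 10*x^2 + 33*x + 36

Expanding det(x·I − A) (e.g. by cofactor expansion or by noting that A is similar to its Jordan form J, which has the same characteristic polynomial as A) gives
  χ_A(x) = x^3 + 10*x^2 + 33*x + 36
which factors as (x + 3)^2*(x + 4). The eigenvalues (with algebraic multiplicities) are λ = -4 with multiplicity 1, λ = -3 with multiplicity 2.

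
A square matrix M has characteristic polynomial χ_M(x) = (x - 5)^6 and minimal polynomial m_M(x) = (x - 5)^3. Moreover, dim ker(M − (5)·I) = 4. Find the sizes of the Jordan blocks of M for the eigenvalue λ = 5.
Block sizes for λ = 5: [3, 1, 1, 1]

Step 1 — from the characteristic polynomial, algebraic multiplicity of λ = 5 is 6. From dim ker(M − (5)·I) = 4, there are exactly 4 Jordan blocks for λ = 5.
Step 2 — from the minimal polynomial, the factor (x − 5)^3 tells us the largest block for λ = 5 has size 3.
Step 3 — with total size 6, 4 blocks, and largest block 3, the block sizes (in nonincreasing order) are [3, 1, 1, 1].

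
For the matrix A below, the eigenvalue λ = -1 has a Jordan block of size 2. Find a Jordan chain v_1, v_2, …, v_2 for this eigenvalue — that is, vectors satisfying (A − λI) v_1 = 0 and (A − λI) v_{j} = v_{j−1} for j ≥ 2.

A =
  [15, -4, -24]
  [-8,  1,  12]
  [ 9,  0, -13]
A Jordan chain for λ = -1 of length 2:
v_1 = (12, -6, 9)ᵀ
v_2 = (1, 1, 0)ᵀ

Let N = A − (-1)·I. We want v_2 with N^2 v_2 = 0 but N^1 v_2 ≠ 0; then v_{j-1} := N · v_j for j = 2, …, 2.

Pick v_2 = (1, 1, 0)ᵀ.
Then v_1 = N · v_2 = (12, -6, 9)ᵀ.

Sanity check: (A − (-1)·I) v_1 = (0, 0, 0)ᵀ = 0. ✓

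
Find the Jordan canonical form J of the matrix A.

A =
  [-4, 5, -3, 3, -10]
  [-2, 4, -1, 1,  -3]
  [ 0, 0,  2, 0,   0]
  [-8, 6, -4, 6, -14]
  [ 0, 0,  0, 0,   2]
J_3(2) ⊕ J_1(2) ⊕ J_1(2)

The characteristic polynomial is
  det(x·I − A) = x^5 - 10*x^4 + 40*x^3 - 80*x^2 + 80*x - 32 = (x - 2)^5

Eigenvalues and multiplicities (the geometric multiplicity of λ is n − rank(A − λI), which equals the number of Jordan blocks for λ):
  λ = 2: algebraic multiplicity = 5, geometric multiplicity = 3

Determining the block sizes for each eigenvalue:
  λ = 2: with am = 5 and gm = 3, the partition is not yet determined (e.g. several partitions of 5 into 3 parts exist). Let N = A − (2)·I. Computing rank(N^1) = 2, rank(N^2) = 1, rank(N^3) = 0; the number of blocks of size ≥ j is rank(N^{j−1}) − rank(N^j), giving [3, 1, 1]. So we have 1 block(s) of size 3, 2 block(s) of size 1 → block sizes [3, 1, 1]

Assembling the blocks gives a Jordan form
J =
  [2, 1, 0, 0, 0]
  [0, 2, 1, 0, 0]
  [0, 0, 2, 0, 0]
  [0, 0, 0, 2, 0]
  [0, 0, 0, 0, 2]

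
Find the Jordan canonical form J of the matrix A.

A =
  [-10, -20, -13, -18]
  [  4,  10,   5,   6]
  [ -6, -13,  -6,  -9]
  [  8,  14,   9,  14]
J_3(2) ⊕ J_1(2)

The characteristic polynomial is
  det(x·I − A) = x^4 - 8*x^3 + 24*x^2 - 32*x + 16 = (x - 2)^4

Eigenvalues and multiplicities (the geometric multiplicity of λ is n − rank(A − λI), which equals the number of Jordan blocks for λ):
  λ = 2: algebraic multiplicity = 4, geometric multiplicity = 2

Determining the block sizes for each eigenvalue:
  λ = 2: with am = 4 and gm = 2, the partition is not yet determined (e.g. several partitions of 4 into 2 parts exist). Let N = A − (2)·I. Computing rank(N^1) = 2, rank(N^2) = 1, rank(N^3) = 0; the number of blocks of size ≥ j is rank(N^{j−1}) − rank(N^j), giving [2, 1, 1]. So we have 1 block(s) of size 3, 1 block(s) of size 1 → block sizes [3, 1]

Assembling the blocks gives a Jordan form
J =
  [2, 1, 0, 0]
  [0, 2, 1, 0]
  [0, 0, 2, 0]
  [0, 0, 0, 2]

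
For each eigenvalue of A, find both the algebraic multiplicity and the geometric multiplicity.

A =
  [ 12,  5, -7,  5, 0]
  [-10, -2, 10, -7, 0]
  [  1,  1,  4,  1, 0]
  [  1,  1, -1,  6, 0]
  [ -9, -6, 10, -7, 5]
λ = 5: alg = 5, geom = 2

Step 1 — factor the characteristic polynomial to read off the algebraic multiplicities:
  χ_A(x) = (x - 5)^5

Step 2 — compute geometric multiplicities via the rank-nullity identity g(λ) = n − rank(A − λI):
  rank(A − (5)·I) = 3, so dim ker(A − (5)·I) = n − 3 = 2

Summary:
  λ = 5: algebraic multiplicity = 5, geometric multiplicity = 2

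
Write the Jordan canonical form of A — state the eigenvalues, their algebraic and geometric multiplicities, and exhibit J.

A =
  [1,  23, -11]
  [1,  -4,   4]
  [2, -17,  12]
J_3(3)

The characteristic polynomial is
  det(x·I − A) = x^3 - 9*x^2 + 27*x - 27 = (x - 3)^3

Eigenvalues and multiplicities (the geometric multiplicity of λ is n − rank(A − λI), which equals the number of Jordan blocks for λ):
  λ = 3: algebraic multiplicity = 3, geometric multiplicity = 1

Determining the block sizes for each eigenvalue:
  λ = 3: one block (gm = 1), so the single block has size am = 3 → block sizes [3]

Assembling the blocks gives a Jordan form
J =
  [3, 1, 0]
  [0, 3, 1]
  [0, 0, 3]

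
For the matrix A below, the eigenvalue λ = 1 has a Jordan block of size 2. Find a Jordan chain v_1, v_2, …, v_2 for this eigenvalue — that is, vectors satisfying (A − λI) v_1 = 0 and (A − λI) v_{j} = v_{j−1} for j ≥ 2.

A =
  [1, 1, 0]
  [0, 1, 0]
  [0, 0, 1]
A Jordan chain for λ = 1 of length 2:
v_1 = (1, 0, 0)ᵀ
v_2 = (0, 1, 0)ᵀ

Let N = A − (1)·I. We want v_2 with N^2 v_2 = 0 but N^1 v_2 ≠ 0; then v_{j-1} := N · v_j for j = 2, …, 2.

Pick v_2 = (0, 1, 0)ᵀ.
Then v_1 = N · v_2 = (1, 0, 0)ᵀ.

Sanity check: (A − (1)·I) v_1 = (0, 0, 0)ᵀ = 0. ✓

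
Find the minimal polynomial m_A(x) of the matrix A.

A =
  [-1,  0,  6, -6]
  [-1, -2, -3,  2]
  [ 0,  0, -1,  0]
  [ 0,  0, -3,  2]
x^3 + x^2 - 4*x - 4

The characteristic polynomial is χ_A(x) = (x - 2)*(x + 1)^2*(x + 2), so the eigenvalues are known. The minimal polynomial is
  m_A(x) = Π_λ (x − λ)^{k_λ}
where k_λ is the size of the *largest* Jordan block for λ (equivalently, the smallest k with (A − λI)^k v = 0 for every generalised eigenvector v of λ).

  λ = -2: largest Jordan block has size 1, contributing (x + 2)
  λ = -1: largest Jordan block has size 1, contributing (x + 1)
  λ = 2: largest Jordan block has size 1, contributing (x − 2)

So m_A(x) = (x - 2)*(x + 1)*(x + 2) = x^3 + x^2 - 4*x - 4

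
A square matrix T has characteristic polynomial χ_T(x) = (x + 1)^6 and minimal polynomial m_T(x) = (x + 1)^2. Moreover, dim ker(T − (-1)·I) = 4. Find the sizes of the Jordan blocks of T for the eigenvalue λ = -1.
Block sizes for λ = -1: [2, 2, 1, 1]

Step 1 — from the characteristic polynomial, algebraic multiplicity of λ = -1 is 6. From dim ker(T − (-1)·I) = 4, there are exactly 4 Jordan blocks for λ = -1.
Step 2 — from the minimal polynomial, the factor (x + 1)^2 tells us the largest block for λ = -1 has size 2.
Step 3 — with total size 6, 4 blocks, and largest block 2, the block sizes (in nonincreasing order) are [2, 2, 1, 1].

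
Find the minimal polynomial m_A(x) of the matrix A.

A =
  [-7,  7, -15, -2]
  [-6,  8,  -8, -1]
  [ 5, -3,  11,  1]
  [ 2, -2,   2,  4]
x^2 - 8*x + 16

The characteristic polynomial is χ_A(x) = (x - 4)^4, so the eigenvalues are known. The minimal polynomial is
  m_A(x) = Π_λ (x − λ)^{k_λ}
where k_λ is the size of the *largest* Jordan block for λ (equivalently, the smallest k with (A − λI)^k v = 0 for every generalised eigenvector v of λ).

  λ = 4: largest Jordan block has size 2, contributing (x − 4)^2

So m_A(x) = (x - 4)^2 = x^2 - 8*x + 16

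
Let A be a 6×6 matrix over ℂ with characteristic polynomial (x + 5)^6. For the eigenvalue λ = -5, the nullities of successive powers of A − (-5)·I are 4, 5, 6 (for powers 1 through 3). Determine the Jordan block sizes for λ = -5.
Block sizes for λ = -5: [3, 1, 1, 1]

From the dimensions of kernels of powers, the number of Jordan blocks of size at least j is d_j − d_{j−1} where d_j = dim ker(N^j) (with d_0 = 0). Computing the differences gives [4, 1, 1].
The number of blocks of size exactly k is (#blocks of size ≥ k) − (#blocks of size ≥ k + 1), so the partition is: 3 block(s) of size 1, 1 block(s) of size 3.
In nonincreasing order the block sizes are [3, 1, 1, 1].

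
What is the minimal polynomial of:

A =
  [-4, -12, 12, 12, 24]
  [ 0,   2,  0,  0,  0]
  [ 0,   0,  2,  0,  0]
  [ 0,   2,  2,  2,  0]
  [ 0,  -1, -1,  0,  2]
x^3 - 12*x + 16

The characteristic polynomial is χ_A(x) = (x - 2)^4*(x + 4), so the eigenvalues are known. The minimal polynomial is
  m_A(x) = Π_λ (x − λ)^{k_λ}
where k_λ is the size of the *largest* Jordan block for λ (equivalently, the smallest k with (A − λI)^k v = 0 for every generalised eigenvector v of λ).

  λ = -4: largest Jordan block has size 1, contributing (x + 4)
  λ = 2: largest Jordan block has size 2, contributing (x − 2)^2

So m_A(x) = (x - 2)^2*(x + 4) = x^3 - 12*x + 16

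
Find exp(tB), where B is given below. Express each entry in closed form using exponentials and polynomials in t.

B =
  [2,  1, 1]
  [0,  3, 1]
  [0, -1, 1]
e^{tB} =
  [exp(2*t), t*exp(2*t), t*exp(2*t)]
  [0, t*exp(2*t) + exp(2*t), t*exp(2*t)]
  [0, -t*exp(2*t), -t*exp(2*t) + exp(2*t)]

Strategy: write B = P · J · P⁻¹ where J is a Jordan canonical form, so e^{tB} = P · e^{tJ} · P⁻¹, and e^{tJ} can be computed block-by-block.

B has Jordan form
J =
  [2, 1, 0]
  [0, 2, 0]
  [0, 0, 2]
(up to reordering of blocks).

Per-block formulas:
  For a 1×1 block at λ = 2: exp(t · [2]) = [e^(2t)].
  For a 2×2 Jordan block J_2(2): exp(t · J_2(2)) = e^(2t)·(I + t·N), where N is the 2×2 nilpotent shift.

After assembling e^{tJ} and conjugating by P, we get:

e^{tB} =
  [exp(2*t), t*exp(2*t), t*exp(2*t)]
  [0, t*exp(2*t) + exp(2*t), t*exp(2*t)]
  [0, -t*exp(2*t), -t*exp(2*t) + exp(2*t)]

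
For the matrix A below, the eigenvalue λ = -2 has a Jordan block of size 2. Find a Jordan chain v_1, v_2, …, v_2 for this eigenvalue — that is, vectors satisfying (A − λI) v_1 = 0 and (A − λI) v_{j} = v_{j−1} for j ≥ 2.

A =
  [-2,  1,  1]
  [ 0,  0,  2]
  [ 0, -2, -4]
A Jordan chain for λ = -2 of length 2:
v_1 = (1, 2, -2)ᵀ
v_2 = (0, 1, 0)ᵀ

Let N = A − (-2)·I. We want v_2 with N^2 v_2 = 0 but N^1 v_2 ≠ 0; then v_{j-1} := N · v_j for j = 2, …, 2.

Pick v_2 = (0, 1, 0)ᵀ.
Then v_1 = N · v_2 = (1, 2, -2)ᵀ.

Sanity check: (A − (-2)·I) v_1 = (0, 0, 0)ᵀ = 0. ✓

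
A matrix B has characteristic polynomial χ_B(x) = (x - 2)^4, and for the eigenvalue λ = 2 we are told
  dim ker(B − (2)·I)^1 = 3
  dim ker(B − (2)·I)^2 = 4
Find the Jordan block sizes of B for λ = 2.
Block sizes for λ = 2: [2, 1, 1]

From the dimensions of kernels of powers, the number of Jordan blocks of size at least j is d_j − d_{j−1} where d_j = dim ker(N^j) (with d_0 = 0). Computing the differences gives [3, 1].
The number of blocks of size exactly k is (#blocks of size ≥ k) − (#blocks of size ≥ k + 1), so the partition is: 2 block(s) of size 1, 1 block(s) of size 2.
In nonincreasing order the block sizes are [2, 1, 1].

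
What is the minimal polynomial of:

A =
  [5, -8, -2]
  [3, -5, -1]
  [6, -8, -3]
x^2 + 2*x + 1

The characteristic polynomial is χ_A(x) = (x + 1)^3, so the eigenvalues are known. The minimal polynomial is
  m_A(x) = Π_λ (x − λ)^{k_λ}
where k_λ is the size of the *largest* Jordan block for λ (equivalently, the smallest k with (A − λI)^k v = 0 for every generalised eigenvector v of λ).

  λ = -1: largest Jordan block has size 2, contributing (x + 1)^2

So m_A(x) = (x + 1)^2 = x^2 + 2*x + 1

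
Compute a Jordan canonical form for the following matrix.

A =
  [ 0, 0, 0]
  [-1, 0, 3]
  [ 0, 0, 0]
J_2(0) ⊕ J_1(0)

The characteristic polynomial is
  det(x·I − A) = x^3

Eigenvalues and multiplicities (the geometric multiplicity of λ is n − rank(A − λI), which equals the number of Jordan blocks for λ):
  λ = 0: algebraic multiplicity = 3, geometric multiplicity = 2

Determining the block sizes for each eigenvalue:
  λ = 0: 2 blocks summing to 3 forces exactly one block of size 2 and the rest size 1 → block sizes [2, 1]

Assembling the blocks gives a Jordan form
J =
  [0, 1, 0]
  [0, 0, 0]
  [0, 0, 0]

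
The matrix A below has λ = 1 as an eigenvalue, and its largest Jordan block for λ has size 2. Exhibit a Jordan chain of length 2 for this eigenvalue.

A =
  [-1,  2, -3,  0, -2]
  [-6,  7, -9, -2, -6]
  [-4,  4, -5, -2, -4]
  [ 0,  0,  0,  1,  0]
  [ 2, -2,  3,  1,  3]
A Jordan chain for λ = 1 of length 2:
v_1 = (-2, -6, -4, 0, 2)ᵀ
v_2 = (1, 0, 0, 0, 0)ᵀ

Let N = A − (1)·I. We want v_2 with N^2 v_2 = 0 but N^1 v_2 ≠ 0; then v_{j-1} := N · v_j for j = 2, …, 2.

Pick v_2 = (1, 0, 0, 0, 0)ᵀ.
Then v_1 = N · v_2 = (-2, -6, -4, 0, 2)ᵀ.

Sanity check: (A − (1)·I) v_1 = (0, 0, 0, 0, 0)ᵀ = 0. ✓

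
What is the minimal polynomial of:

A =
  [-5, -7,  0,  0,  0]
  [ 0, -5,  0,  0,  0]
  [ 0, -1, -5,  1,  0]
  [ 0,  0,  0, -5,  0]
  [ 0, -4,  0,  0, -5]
x^2 + 10*x + 25

The characteristic polynomial is χ_A(x) = (x + 5)^5, so the eigenvalues are known. The minimal polynomial is
  m_A(x) = Π_λ (x − λ)^{k_λ}
where k_λ is the size of the *largest* Jordan block for λ (equivalently, the smallest k with (A − λI)^k v = 0 for every generalised eigenvector v of λ).

  λ = -5: largest Jordan block has size 2, contributing (x + 5)^2

So m_A(x) = (x + 5)^2 = x^2 + 10*x + 25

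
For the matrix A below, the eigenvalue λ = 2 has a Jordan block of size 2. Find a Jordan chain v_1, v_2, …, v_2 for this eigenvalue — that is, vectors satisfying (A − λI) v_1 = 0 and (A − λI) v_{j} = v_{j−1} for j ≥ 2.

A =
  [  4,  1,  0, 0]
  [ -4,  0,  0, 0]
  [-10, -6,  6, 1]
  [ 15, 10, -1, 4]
A Jordan chain for λ = 2 of length 2:
v_1 = (2, -4, -2, 4)ᵀ
v_2 = (3, -4, 1, 0)ᵀ

Let N = A − (2)·I. We want v_2 with N^2 v_2 = 0 but N^1 v_2 ≠ 0; then v_{j-1} := N · v_j for j = 2, …, 2.

Pick v_2 = (3, -4, 1, 0)ᵀ.
Then v_1 = N · v_2 = (2, -4, -2, 4)ᵀ.

Sanity check: (A − (2)·I) v_1 = (0, 0, 0, 0)ᵀ = 0. ✓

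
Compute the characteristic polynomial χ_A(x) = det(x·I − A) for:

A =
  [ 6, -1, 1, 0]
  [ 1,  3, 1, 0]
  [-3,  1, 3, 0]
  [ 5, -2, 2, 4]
x^4 - 16*x^3 + 96*x^2 - 256*x + 256

Expanding det(x·I − A) (e.g. by cofactor expansion or by noting that A is similar to its Jordan form J, which has the same characteristic polynomial as A) gives
  χ_A(x) = x^4 - 16*x^3 + 96*x^2 - 256*x + 256
which factors as (x - 4)^4. The eigenvalues (with algebraic multiplicities) are λ = 4 with multiplicity 4.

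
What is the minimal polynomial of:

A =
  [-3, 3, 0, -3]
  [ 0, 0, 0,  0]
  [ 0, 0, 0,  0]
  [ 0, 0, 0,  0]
x^2 + 3*x

The characteristic polynomial is χ_A(x) = x^3*(x + 3), so the eigenvalues are known. The minimal polynomial is
  m_A(x) = Π_λ (x − λ)^{k_λ}
where k_λ is the size of the *largest* Jordan block for λ (equivalently, the smallest k with (A − λI)^k v = 0 for every generalised eigenvector v of λ).

  λ = -3: largest Jordan block has size 1, contributing (x + 3)
  λ = 0: largest Jordan block has size 1, contributing (x − 0)

So m_A(x) = x*(x + 3) = x^2 + 3*x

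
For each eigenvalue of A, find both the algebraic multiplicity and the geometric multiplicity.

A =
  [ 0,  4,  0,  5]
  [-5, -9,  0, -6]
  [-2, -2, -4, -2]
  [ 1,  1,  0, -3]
λ = -4: alg = 4, geom = 2

Step 1 — factor the characteristic polynomial to read off the algebraic multiplicities:
  χ_A(x) = (x + 4)^4

Step 2 — compute geometric multiplicities via the rank-nullity identity g(λ) = n − rank(A − λI):
  rank(A − (-4)·I) = 2, so dim ker(A − (-4)·I) = n − 2 = 2

Summary:
  λ = -4: algebraic multiplicity = 4, geometric multiplicity = 2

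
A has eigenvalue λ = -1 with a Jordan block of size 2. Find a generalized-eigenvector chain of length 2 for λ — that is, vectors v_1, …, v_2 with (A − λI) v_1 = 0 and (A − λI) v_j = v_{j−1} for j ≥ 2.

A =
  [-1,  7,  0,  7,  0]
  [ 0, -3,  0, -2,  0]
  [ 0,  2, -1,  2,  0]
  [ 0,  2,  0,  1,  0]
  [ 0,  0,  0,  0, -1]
A Jordan chain for λ = -1 of length 2:
v_1 = (7, -2, 2, 2, 0)ᵀ
v_2 = (0, 1, 0, 0, 0)ᵀ

Let N = A − (-1)·I. We want v_2 with N^2 v_2 = 0 but N^1 v_2 ≠ 0; then v_{j-1} := N · v_j for j = 2, …, 2.

Pick v_2 = (0, 1, 0, 0, 0)ᵀ.
Then v_1 = N · v_2 = (7, -2, 2, 2, 0)ᵀ.

Sanity check: (A − (-1)·I) v_1 = (0, 0, 0, 0, 0)ᵀ = 0. ✓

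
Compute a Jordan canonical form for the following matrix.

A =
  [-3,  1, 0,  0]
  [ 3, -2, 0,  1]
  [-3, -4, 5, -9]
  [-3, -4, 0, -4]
J_3(-3) ⊕ J_1(5)

The characteristic polynomial is
  det(x·I − A) = x^4 + 4*x^3 - 18*x^2 - 108*x - 135 = (x - 5)*(x + 3)^3

Eigenvalues and multiplicities (the geometric multiplicity of λ is n − rank(A − λI), which equals the number of Jordan blocks for λ):
  λ = -3: algebraic multiplicity = 3, geometric multiplicity = 1
  λ = 5: algebraic multiplicity = 1, geometric multiplicity = 1

Determining the block sizes for each eigenvalue:
  λ = -3: one block (gm = 1), so the single block has size am = 3 → block sizes [3]
  λ = 5: one block (gm = 1), so the single block has size am = 1 → block sizes [1]

Assembling the blocks gives a Jordan form
J =
  [-3,  1,  0, 0]
  [ 0, -3,  1, 0]
  [ 0,  0, -3, 0]
  [ 0,  0,  0, 5]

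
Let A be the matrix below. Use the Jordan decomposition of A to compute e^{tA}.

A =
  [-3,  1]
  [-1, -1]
e^{tA} =
  [-t*exp(-2*t) + exp(-2*t), t*exp(-2*t)]
  [-t*exp(-2*t), t*exp(-2*t) + exp(-2*t)]

Strategy: write A = P · J · P⁻¹ where J is a Jordan canonical form, so e^{tA} = P · e^{tJ} · P⁻¹, and e^{tJ} can be computed block-by-block.

A has Jordan form
J =
  [-2,  1]
  [ 0, -2]
(up to reordering of blocks).

Per-block formulas:
  For a 2×2 Jordan block J_2(-2): exp(t · J_2(-2)) = e^(-2t)·(I + t·N), where N is the 2×2 nilpotent shift.

After assembling e^{tJ} and conjugating by P, we get:

e^{tA} =
  [-t*exp(-2*t) + exp(-2*t), t*exp(-2*t)]
  [-t*exp(-2*t), t*exp(-2*t) + exp(-2*t)]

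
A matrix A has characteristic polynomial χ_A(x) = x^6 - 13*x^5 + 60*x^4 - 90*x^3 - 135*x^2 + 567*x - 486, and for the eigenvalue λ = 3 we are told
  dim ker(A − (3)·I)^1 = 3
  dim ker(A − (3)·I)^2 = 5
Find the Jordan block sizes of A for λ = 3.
Block sizes for λ = 3: [2, 2, 1]

From the dimensions of kernels of powers, the number of Jordan blocks of size at least j is d_j − d_{j−1} where d_j = dim ker(N^j) (with d_0 = 0). Computing the differences gives [3, 2].
The number of blocks of size exactly k is (#blocks of size ≥ k) − (#blocks of size ≥ k + 1), so the partition is: 1 block(s) of size 1, 2 block(s) of size 2.
In nonincreasing order the block sizes are [2, 2, 1].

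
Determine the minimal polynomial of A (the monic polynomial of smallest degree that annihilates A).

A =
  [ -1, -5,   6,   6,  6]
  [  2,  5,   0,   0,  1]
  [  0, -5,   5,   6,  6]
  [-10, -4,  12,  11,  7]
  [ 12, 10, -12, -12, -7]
x^4 - 14*x^3 + 60*x^2 - 50*x - 125

The characteristic polynomial is χ_A(x) = (x - 5)^3*(x + 1)^2, so the eigenvalues are known. The minimal polynomial is
  m_A(x) = Π_λ (x − λ)^{k_λ}
where k_λ is the size of the *largest* Jordan block for λ (equivalently, the smallest k with (A − λI)^k v = 0 for every generalised eigenvector v of λ).

  λ = -1: largest Jordan block has size 1, contributing (x + 1)
  λ = 5: largest Jordan block has size 3, contributing (x − 5)^3

So m_A(x) = (x - 5)^3*(x + 1) = x^4 - 14*x^3 + 60*x^2 - 50*x - 125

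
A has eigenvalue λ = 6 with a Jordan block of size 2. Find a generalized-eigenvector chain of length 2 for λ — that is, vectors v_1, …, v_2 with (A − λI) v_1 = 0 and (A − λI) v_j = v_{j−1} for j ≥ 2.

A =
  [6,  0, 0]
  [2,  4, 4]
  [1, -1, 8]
A Jordan chain for λ = 6 of length 2:
v_1 = (0, 2, 1)ᵀ
v_2 = (1, 0, 0)ᵀ

Let N = A − (6)·I. We want v_2 with N^2 v_2 = 0 but N^1 v_2 ≠ 0; then v_{j-1} := N · v_j for j = 2, …, 2.

Pick v_2 = (1, 0, 0)ᵀ.
Then v_1 = N · v_2 = (0, 2, 1)ᵀ.

Sanity check: (A − (6)·I) v_1 = (0, 0, 0)ᵀ = 0. ✓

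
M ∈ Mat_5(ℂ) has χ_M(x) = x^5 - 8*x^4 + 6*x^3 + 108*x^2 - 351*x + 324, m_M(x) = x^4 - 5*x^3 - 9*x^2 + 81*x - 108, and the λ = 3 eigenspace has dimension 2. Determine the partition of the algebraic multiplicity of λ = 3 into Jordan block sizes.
Block sizes for λ = 3: [3, 1]

Step 1 — from the characteristic polynomial, algebraic multiplicity of λ = 3 is 4. From dim ker(M − (3)·I) = 2, there are exactly 2 Jordan blocks for λ = 3.
Step 2 — from the minimal polynomial, the factor (x − 3)^3 tells us the largest block for λ = 3 has size 3.
Step 3 — with total size 4, 2 blocks, and largest block 3, the block sizes (in nonincreasing order) are [3, 1].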